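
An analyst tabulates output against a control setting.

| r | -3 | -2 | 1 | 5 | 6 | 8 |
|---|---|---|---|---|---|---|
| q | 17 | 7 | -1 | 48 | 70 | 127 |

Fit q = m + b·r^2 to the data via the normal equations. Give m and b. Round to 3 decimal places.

Normal-equation sums: Σ1 = 6, Σr^2 = 139, Σr^2·r^2 = 6115.
Moment sums: Σq = 268, Σr^2·q = 12028.
Eliminating b: 6115·(row 1) − 139·(row 2) gives 17369·m = 6115·268 − 139·12028 = -33072, so m = -33072/17369.
Then b = (12028 − 139·(-33072/17369))/6115 = 34916/17369.

m = -1.904, b = 2.010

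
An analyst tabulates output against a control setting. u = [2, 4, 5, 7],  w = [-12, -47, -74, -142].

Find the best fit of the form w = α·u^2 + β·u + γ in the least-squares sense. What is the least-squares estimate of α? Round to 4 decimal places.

Normal-equation sums: Σu^2·u^2 = 3298, Σu^2·u = 540, Σu^2 = 94, Σu·u = 94, Σu = 18, Σ1 = 4.
Moment sums: Σu^2·w = -9608, Σu·w = -1576, Σw = -275.
MᵀM·[α, β, γ]ᵀ = Mᵀw becomes [[3298, 540, 94]; [540, 94, 18]; [94, 18, 4]]·[α, β, γ]ᵀ = [-9608, -1576, -275]ᵀ.
Inverting the 3×3 Gram matrix, [α, β, γ]ᵀ = [-11/4, -67/52, 87/52]ᵀ.

α = -2.7500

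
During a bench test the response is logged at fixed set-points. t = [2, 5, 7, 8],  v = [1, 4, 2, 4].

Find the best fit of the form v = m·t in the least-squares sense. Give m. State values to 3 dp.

Entries of AᵀA: Σt·t = 142.
For Aᵀv: Σt·v = 68.
Normal equations: [[142]]·[m]ᵀ = [68]ᵀ.
m = 68/142 = 0.478873.

m = 0.479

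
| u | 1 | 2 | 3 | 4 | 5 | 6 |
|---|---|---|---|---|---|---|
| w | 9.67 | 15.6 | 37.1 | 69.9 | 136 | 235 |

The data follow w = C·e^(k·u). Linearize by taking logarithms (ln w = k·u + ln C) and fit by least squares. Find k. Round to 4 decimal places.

k = 0.6595

Taking logs, ln w = k·u + ln C, so regress ln w on u.
Σu = 21.0000, Σ(u)² = 91.0000, Σln w = 23.2492, Σu·ln w = 92.9135.
Equations: 91.0000·k + 21.0000·ln C = 92.9135;  21.0000·k + 6·ln C = 23.2492.
Solving (det = 105.0000): k = 0.65950, ln C = 1.56663.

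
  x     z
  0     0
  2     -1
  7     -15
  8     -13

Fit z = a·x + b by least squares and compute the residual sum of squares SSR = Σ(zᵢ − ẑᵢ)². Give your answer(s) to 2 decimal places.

SSR = 12.68

Entries of AᵀA: Σx·x = 117, Σx = 17, Σ1 = 4.
For Aᵀz: Σx·z = -211, Σz = -29.
Δ = 117·4 − 17² = 179.
a = ((-211)·4 − 17·(-29))/179 = -351/179; b = (117·(-29) − 17·(-211))/179 = 194/179.
Residuals: -194/179, 329/179, -422/179, 287/179; SSR = 2270/179.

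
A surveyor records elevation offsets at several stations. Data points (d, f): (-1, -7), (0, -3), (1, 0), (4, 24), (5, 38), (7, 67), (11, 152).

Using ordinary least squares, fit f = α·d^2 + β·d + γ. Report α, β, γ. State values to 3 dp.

α = 0.993, β = 3.257, γ = -4.065

Compute the Gram sums: Σd^2·d^2 = 17925, Σd^2·d = 1863, Σd^2 = 213, Σd·d = 213, Σd = 27, Σ1 = 7.
And Σd^2·f = 23002, Σd·f = 2434, Σf = 271.
Solving the 3×3 system (Gaussian elimination) gives α = 93353/94008, β = 306179/94008, γ = -63687/15668.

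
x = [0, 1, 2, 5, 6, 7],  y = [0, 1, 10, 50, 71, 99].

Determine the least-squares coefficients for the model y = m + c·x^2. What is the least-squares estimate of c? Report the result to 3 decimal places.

c = 2.000

The normal equations are: 6·m + 115·c = 231;  115·m + 4339·c = 8698.
Determinant 6·4339 − 115² = 12809.
m = (231·4339 − 115·8698)/12809 = 2039/12809; c = (6·8698 − 115·231)/12809 = 25623/12809.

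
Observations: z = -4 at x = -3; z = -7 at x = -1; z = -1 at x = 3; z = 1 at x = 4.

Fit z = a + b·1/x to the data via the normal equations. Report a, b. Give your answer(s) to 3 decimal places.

a = -1.736, b = 5.408

From the data, Σ1 = 4, Σ1/x = -3/4, Σ1/x·1/x = 185/144.
Right-hand side: Σz = -11, Σ1/x·z = 33/4.
MᵀM·[a, b]ᵀ = Mᵀz becomes [[4, -3/4]; [-3/4, 185/144]]·[a, b]ᵀ = [-11, 33/4]ᵀ.
det = 4·(185/144) − (-3/4)² = 659/144.
a = ((-11)·(185/144) − (-3/4)·(33/4))/(659/144) = -1144/659; b = (4·(33/4) − (-3/4)·(-11))/(659/144) = 3564/659.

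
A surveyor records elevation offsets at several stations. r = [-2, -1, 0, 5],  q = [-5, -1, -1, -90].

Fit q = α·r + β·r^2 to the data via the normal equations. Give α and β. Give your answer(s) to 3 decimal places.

α = -3.171, β = -2.965

From the data, Σr·r = 30, Σr·r^2 = 116, Σr^2·r^2 = 642.
Right-hand side: Σr·q = -439, Σr^2·q = -2271.
MᵀM·[α, β]ᵀ = Mᵀq becomes [[30, 116]; [116, 642]]·[α, β]ᵀ = [-439, -2271]ᵀ.
det = 30·642 − 116² = 5804.
α = ((-439)·642 − 116·(-2271))/5804 = -9201/2902; β = (30·(-2271) − 116·(-439))/5804 = -8603/2902.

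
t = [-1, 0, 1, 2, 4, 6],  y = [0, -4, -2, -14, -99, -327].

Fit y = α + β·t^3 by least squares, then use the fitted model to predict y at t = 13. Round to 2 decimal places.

From the data, Σ1 = 6, Σt^3 = 288, Σt^3·t^3 = 50818.
And Σy = -446, Σt^3·y = -77082.
Δ = 6·50818 − 288² = 221964.
α = ((-446)·50818 − 288·(-77082))/221964 = -116303/55491; β = (6·(-77082) − 288·(-446))/221964 = -27837/18497.
At t = 13: ŷ = (-116303/55491)·(1) + (-27837/18497)·(2197) = -183589970/55491.

ŷ = -3308.46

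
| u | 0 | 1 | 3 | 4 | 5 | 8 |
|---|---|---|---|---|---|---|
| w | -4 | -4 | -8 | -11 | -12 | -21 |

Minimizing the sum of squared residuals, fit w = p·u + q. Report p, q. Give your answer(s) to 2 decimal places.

p = -2.17, q = -2.41

Normal-equation sums: Σu·u = 115, Σu = 21, Σ1 = 6.
And Σu·w = -300, Σw = -60.
So MᵀM·[p, q]ᵀ = Mᵀw: [[115, 21]; [21, 6]]·[p, q]ᵀ = [-300, -60]ᵀ.
Determinant 115·6 − 21² = 249.
p = ((-300)·6 − 21·(-60))/249 = -180/83; q = (115·(-60) − 21·(-300))/249 = -200/83.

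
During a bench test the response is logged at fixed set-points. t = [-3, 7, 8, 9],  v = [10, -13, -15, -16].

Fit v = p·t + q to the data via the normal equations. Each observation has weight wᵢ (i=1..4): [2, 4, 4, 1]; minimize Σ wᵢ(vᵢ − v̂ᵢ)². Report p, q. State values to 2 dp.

Normal-equation sums: Σwᵢ·t·t = 551, Σwᵢ·t = 63, Σwᵢ·1 = 11.
And Σwᵢ·t·v = -1048, Σwᵢ·v = -108.
XᵀWX·[p, q]ᵀ = XᵀWv becomes [[551, 63]; [63, 11]]·[p, q]ᵀ = [-1048, -108]ᵀ.
Determinant 551·11 − 63² = 2092.
p = ((-1048)·11 − 63·(-108))/2092 = -1181/523; q = (551·(-108) − 63·(-1048))/2092 = 1629/523.

p = -2.26, q = 3.11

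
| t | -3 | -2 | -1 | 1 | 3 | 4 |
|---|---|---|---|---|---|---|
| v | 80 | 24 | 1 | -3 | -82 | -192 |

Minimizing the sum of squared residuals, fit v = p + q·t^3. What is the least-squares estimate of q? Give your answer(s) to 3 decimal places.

From the data, Σ1 = 6, Σt^3 = 56, Σt^3·t^3 = 5620.
Moment sums: Σv = -172, Σt^3·v = -16858.
So MᵀM·[p, q]ᵀ = Mᵀv: [[6, 56]; [56, 5620]]·[p, q]ᵀ = [-172, -16858]ᵀ.
Determinant 6·5620 − 56² = 30584.
p = ((-172)·5620 − 56·(-16858))/30584 = -2824/3823; q = (6·(-16858) − 56·(-172))/30584 = -22879/7646.

q = -2.992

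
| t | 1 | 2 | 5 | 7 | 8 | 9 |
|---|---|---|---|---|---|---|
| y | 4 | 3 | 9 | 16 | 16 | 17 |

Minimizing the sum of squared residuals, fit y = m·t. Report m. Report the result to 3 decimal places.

m = 2.000

The normal system MᵀM·[m]ᵀ = Mᵀy is [[224]]·[m]ᵀ = [448]ᵀ.
Hence m = 448 / 224 ≈ 2.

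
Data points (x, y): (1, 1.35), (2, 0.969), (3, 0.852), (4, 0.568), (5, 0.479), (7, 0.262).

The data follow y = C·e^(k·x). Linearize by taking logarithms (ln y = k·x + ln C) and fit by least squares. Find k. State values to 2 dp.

Let Y = ln y. Fitting Y = k·x + ln C by least squares:
Over the data: Σx = 22.0000, Σ(x)² = 104.0000, Σln y = -2.5327, Σx·ln y = -15.5621.
Normal system: [[104.0000, 22.0000]; [22.0000, 6]]·[k, ln C]ᵀ = [-15.5621, -2.5327]ᵀ.
Slope k = (n·Σx·ln y − Σx·Σln y)/(n·Σ(x)² − (Σx)²) = (6·-15.5621 − 22.0000·-2.5327)/140.0000 = -0.26896; ln C = (Σln y − k·Σx)/n = 0.56407.

k = -0.27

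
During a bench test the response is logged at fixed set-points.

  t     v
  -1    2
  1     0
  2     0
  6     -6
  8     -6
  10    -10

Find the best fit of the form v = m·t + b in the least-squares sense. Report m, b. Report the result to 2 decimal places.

m = -1.06, b = 1.28

Entries of AᵀA: Σt·t = 206, Σt = 26, Σ1 = 6.
For Aᵀv: Σt·v = -186, Σv = -20.
AᵀA·[m, b]ᵀ = Aᵀv becomes [[206, 26]; [26, 6]]·[m, b]ᵀ = [-186, -20]ᵀ.
det = 206·6 − 26² = 560.
m = ((-186)·6 − 26·(-20))/560 = -149/140; b = (206·(-20) − 26·(-186))/560 = 179/140.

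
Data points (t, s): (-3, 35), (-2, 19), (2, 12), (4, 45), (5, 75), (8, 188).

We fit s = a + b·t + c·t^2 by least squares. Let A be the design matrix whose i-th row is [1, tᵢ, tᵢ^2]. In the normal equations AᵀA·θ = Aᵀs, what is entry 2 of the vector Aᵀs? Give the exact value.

Entry 2 ↔ basis t, so (Aᵀs)_{2} = Σᵢ (t)·sᵢ = (-3)·(35) + (-2)·(19) + (2)·(12) + (4)·(45) + (5)·(75) + (8)·(188) = 1940.

1940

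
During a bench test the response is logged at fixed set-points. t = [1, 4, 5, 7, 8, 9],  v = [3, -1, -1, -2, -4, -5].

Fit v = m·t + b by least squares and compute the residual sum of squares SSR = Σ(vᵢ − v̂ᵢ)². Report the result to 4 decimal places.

Forming AᵀA = [[236, 34]; [34, 6]] and Aᵀv = [-97, -10]ᵀ gives AᵀA·[m, b]ᵀ = Aᵀv.
Eliminating b: 6·(row 1) − 34·(row 2) gives 260·m = 6·(-97) − 34·(-10) = -242, so m = -121/130.
Then b = ((-10) − 34·(-121/130))/6 = 469/130.
Residuals: 21/65, -23/26, 3/65, 59/65, -21/130, -3/13; SSR = 233/130.

SSR = 1.7923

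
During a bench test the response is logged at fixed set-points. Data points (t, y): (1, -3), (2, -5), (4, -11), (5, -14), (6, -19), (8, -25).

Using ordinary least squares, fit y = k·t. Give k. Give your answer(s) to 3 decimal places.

From the data, Σt·t = 146.
For Xᵀy: Σt·y = -441.
Normal equations: [[146]]·[k]ᵀ = [-441]ᵀ.
k = (-441)/146 = -3.02055.

k = -3.021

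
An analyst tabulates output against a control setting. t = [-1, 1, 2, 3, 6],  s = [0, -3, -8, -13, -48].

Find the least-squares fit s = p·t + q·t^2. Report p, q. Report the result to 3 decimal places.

p = -1.325, q = -1.109

With design matrix X, XᵀX = [[51, 251]; [251, 1395]] and Xᵀs = [-346, -1880]ᵀ.
Determinant 51·1395 − 251² = 8144.
p = ((-346)·1395 − 251·(-1880))/8144 = -5395/4072; q = (51·(-1880) − 251·(-346))/8144 = -4517/4072.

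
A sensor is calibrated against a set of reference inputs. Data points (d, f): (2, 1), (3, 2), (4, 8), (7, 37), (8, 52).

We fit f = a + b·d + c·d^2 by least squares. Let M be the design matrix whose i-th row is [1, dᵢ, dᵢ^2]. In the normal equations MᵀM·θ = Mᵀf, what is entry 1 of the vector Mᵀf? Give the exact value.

100

Entry 1 ↔ basis 1, so (Mᵀf)_{1} = Σᵢ fᵢ = (1)·(1) + (1)·(2) + (1)·(8) + (1)·(37) + (1)·(52) = 100.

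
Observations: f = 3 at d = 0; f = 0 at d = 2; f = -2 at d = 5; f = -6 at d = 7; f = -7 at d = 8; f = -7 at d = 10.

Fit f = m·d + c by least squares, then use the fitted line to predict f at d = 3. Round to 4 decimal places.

Normal-equation sums: Σd·d = 242, Σd = 32, Σ1 = 6.
And Σd·f = -178, Σf = -19.
Normal equations: [[242, 32]; [32, 6]]·[m, c]ᵀ = [-178, -19]ᵀ.
Eliminating c: 6·(row 1) − 32·(row 2) gives 428·m = 6·(-178) − 32·(-19) = -460, so m = -115/107.
Then c = ((-19) − 32·(-115/107))/6 = 549/214.
At d = 3: f̂ = (-115/107)·(3) + (549/214)·(1) = -141/214.

f̂ = -0.6589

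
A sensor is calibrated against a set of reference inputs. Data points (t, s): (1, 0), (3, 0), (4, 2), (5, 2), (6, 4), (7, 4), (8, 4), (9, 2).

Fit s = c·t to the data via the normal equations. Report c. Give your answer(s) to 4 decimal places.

The normal system XᵀX·[c]ᵀ = Xᵀs is [[281]]·[c]ᵀ = [120]ᵀ.
Hence c = 120 / 281 ≈ 0.427046.

c = 0.4270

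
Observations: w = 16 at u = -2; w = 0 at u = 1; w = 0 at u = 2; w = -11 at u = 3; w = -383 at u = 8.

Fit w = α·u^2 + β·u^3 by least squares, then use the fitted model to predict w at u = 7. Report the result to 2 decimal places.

Entries of XᵀX: Σu^2·u^2 = 4210, Σu^2·u^3 = 33012, Σu^3·u^3 = 263002.
Right-hand side: Σu^2·w = -24547, Σu^3·w = -196521.
Normal equations: [[4210, 33012]; [33012, 263002]]·[α, β]ᵀ = [-24547, -196521]ᵀ.
Δ = 4210·263002 − 33012² = 17446276.
α = ((-24547)·263002 − 33012·(-196521))/17446276 = 15820579/8723138; β = (4210·(-196521) − 33012·(-24547))/17446276 = -8503923/8723138.
At u = 7: ŵ = (15820579/8723138)·(49) + (-8503923/8723138)·(343) = -1070818609/4361569.

ŵ = -245.51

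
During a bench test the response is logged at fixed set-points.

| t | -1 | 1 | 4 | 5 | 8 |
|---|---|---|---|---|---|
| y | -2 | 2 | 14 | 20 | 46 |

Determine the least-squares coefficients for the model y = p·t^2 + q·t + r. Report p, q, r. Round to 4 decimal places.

p = 0.5328, q = 1.5519, r = -0.6775

The normal system XᵀX·[p, q, r]ᵀ = Xᵀy is [[4979, 701, 107]; [701, 107, 17]; [107, 17, 5]]·[p, q, r]ᵀ = [3668, 528, 80]ᵀ.
Solving the 3×3 system (Gaussian elimination) gives p = 2065/3876, q = 2005/1292, r = -1313/1938.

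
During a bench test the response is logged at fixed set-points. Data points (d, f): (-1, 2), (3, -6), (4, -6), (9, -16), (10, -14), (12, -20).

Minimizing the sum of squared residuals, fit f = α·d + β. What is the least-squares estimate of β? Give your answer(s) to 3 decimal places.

β = -0.060

AᵀA·[α, β]ᵀ = Aᵀf reads: 351·α + 37·β = -568;  37·α + 6·β = -60.
(Σd·d = 351, Σd = 37, Σ1 = 6, Σd·f = -568, Σf = -60.)
Determinant 351·6 − 37² = 737.
α = ((-568)·6 − 37·(-60))/737 = -108/67; β = (351·(-60) − 37·(-568))/737 = -4/67.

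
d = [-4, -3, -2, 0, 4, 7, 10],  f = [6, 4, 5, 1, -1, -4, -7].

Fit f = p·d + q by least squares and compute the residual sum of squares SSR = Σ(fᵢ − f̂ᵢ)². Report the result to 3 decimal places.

SSR = 3.440

Setting ∂/∂p … = 0 gives: 194·p + 12·q = -148;  12·p + 7·q = 4.
(Σd·d = 194, Σd = 12, Σ1 = 7, Σd·f = -148, Σf = 4.)
det = 194·7 − 12² = 1214.
p = ((-148)·7 − 12·4)/1214 = -542/607; q = (194·4 − 12·(-148))/1214 = 1276/607.
Residuals: 198/607, -474/607, 675/607, -669/607, 285/607, 90/607, -105/607; SSR = 2088/607.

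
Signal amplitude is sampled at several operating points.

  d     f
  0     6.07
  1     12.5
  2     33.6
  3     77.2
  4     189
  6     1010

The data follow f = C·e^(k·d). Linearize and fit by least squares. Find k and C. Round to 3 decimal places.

With ln fᵢ as the transformed response and dᵢ as the regressor:
XᵀX = [[66.0000, 16.0000]; [16.0000, 6]], rhs = [85.0672, 24.3495]ᵀ  (here Σd = 16.0000, Σ(d)² = 66.0000, Σln f = 24.3495, Σd·ln f = 85.0672).
Δ = 66.0000·6 − (16.0000)² = 140.0000; k = (85.0672·6 − 16.0000·24.3495)/140.0000 = 0.86294, ln C = (66.0000·24.3495 − 16.0000·85.0672)/140.0000 = 1.75707, so C = exp(1.75707) = 5.79542.

k = 0.863, C = 5.795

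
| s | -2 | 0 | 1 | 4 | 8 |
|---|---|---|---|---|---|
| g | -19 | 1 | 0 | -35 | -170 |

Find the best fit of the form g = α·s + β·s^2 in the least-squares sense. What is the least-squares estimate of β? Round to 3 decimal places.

Normal-equation sums: Σs·s = 85, Σs·s^2 = 569, Σs^2·s^2 = 4369.
For Xᵀg: Σs·g = -1462, Σs^2·g = -11516.
Eliminating β: 4369·(row 1) − 569·(row 2) gives 47604·α = 4369·(-1462) − 569·(-11516) = 165126, so α = 27521/7934.
Then β = ((-11516) − 569·(27521/7934))/4369 = -24497/7934.

β = -3.088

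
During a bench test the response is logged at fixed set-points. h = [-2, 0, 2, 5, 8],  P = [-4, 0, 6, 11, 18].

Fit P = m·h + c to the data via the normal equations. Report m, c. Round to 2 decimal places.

From the data, Σh·h = 97, Σh = 13, Σ1 = 5.
Moment sums: Σh·P = 219, ΣP = 31.
Eliminating c: 5·(row 1) − 13·(row 2) gives 316·m = 5·219 − 13·31 = 692, so m = 173/79.
Then c = (31 − 13·(173/79))/5 = 40/79.

m = 2.19, c = 0.51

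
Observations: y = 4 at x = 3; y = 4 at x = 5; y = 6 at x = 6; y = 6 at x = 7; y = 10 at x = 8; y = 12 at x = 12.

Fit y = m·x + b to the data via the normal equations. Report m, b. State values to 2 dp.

Entries of MᵀM: Σx·x = 327, Σx = 41, Σ1 = 6.
And Σx·y = 334, Σy = 42.
Eliminating b: 6·(row 1) − 41·(row 2) gives 281·m = 6·334 − 41·42 = 282, so m = 282/281.
Then b = (42 − 41·(282/281))/6 = 40/281.

m = 1.00, b = 0.14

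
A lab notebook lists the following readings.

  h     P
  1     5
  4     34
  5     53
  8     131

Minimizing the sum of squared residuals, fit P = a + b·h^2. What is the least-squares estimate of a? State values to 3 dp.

a = 2.622

Sums needed: Σ1 = 4, Σh^2 = 106, Σh^2·h^2 = 4978.
For MᵀP: ΣP = 223, Σh^2·P = 10258.
Determinant 4·4978 − 106² = 8676.
a = (223·4978 − 106·10258)/8676 = 3791/1446; b = (4·10258 − 106·223)/8676 = 2899/1446.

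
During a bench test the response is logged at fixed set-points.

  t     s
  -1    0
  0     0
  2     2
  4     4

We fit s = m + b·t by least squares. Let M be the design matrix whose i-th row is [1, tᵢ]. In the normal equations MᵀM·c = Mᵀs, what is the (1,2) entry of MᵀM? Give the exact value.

Row 1 ↔ basis 1, column 2 ↔ basis t, so (MᵀM)_{1,2} = Σᵢ t = (1)·(-1) + (1)·(0) + (1)·(2) + (1)·(4) = 5.

5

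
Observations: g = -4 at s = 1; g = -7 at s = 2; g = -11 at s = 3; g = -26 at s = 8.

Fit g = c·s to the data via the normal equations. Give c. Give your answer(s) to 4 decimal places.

c = -3.3205

Compute the Gram sums: Σs·s = 78.
Right-hand side: Σs·g = -259.
c = (-259)/78 = -3.32051.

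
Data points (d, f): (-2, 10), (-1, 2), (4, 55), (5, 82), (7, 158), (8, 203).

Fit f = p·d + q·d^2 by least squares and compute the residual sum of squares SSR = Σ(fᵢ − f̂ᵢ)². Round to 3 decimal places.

From the data, Σd·d = 159, Σd·d^2 = 1035, Σd^2·d^2 = 7395.
For Mᵀf: Σd·f = 3338, Σd^2·f = 23706.
So MᵀM·[p, q]ᵀ = Mᵀf: [[159, 1035]; [1035, 7395]]·[p, q]ᵀ = [3338, 23706]ᵀ.
Eliminating q: 7395·(row 1) − 1035·(row 2) gives 104580·p = 7395·3338 − 1035·23706 = 148800, so p = 2480/1743.
Then q = (23706 − 1035·(2480/1743))/7395 = 8734/2905.
Residuals: 7142/8715, 3628/8715, 1499/1245, -484/1743, 896/1245, -6983/8715; SSR = 30778/8715.

SSR = 3.532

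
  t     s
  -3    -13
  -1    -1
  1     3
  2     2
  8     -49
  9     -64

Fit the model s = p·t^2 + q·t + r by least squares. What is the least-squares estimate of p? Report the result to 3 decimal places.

p = -1.034

The normal equations are: 10756·p + 1222·q + 160·r = -8427;  1222·p + 160·q + 16·r = -921;  160·p + 16·q + 6·r = -122.
Inverting the 3×3 Gram matrix, [p, q, r]ᵀ = [-13329/12886, 24931/12886, 13471/6443]ᵀ.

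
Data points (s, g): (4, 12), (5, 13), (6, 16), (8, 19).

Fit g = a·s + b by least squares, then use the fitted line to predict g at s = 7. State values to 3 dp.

From the data, Σs·s = 141, Σs = 23, Σ1 = 4.
Right-hand side: Σs·g = 361, Σg = 60.
So XᵀX·[a, b]ᵀ = Xᵀg: [[141, 23]; [23, 4]]·[a, b]ᵀ = [361, 60]ᵀ.
Δ = 141·4 − 23² = 35.
a = (361·4 − 23·60)/35 = 64/35; b = (141·60 − 23·361)/35 = 157/35.
At s = 7: ĝ = (64/35)·(7) + (157/35)·(1) = 121/7.

ĝ = 17.286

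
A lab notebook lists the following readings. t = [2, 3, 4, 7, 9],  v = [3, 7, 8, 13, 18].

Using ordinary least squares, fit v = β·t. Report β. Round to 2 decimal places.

From the data, Σt·t = 159.
Right-hand side: Σt·v = 312.
MᵀM·[β]ᵀ = Mᵀv becomes [[159]]·[β]ᵀ = [312]ᵀ.
β = 312/159 = 1.96226.

β = 1.96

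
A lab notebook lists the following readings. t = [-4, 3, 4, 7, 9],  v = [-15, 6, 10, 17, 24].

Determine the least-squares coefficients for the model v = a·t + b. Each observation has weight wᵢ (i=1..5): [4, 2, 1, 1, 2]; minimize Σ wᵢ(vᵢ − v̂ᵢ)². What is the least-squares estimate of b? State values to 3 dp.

Forming XᵀWX = [[309, 19]; [19, 10]] and XᵀWv = [867, 27]ᵀ gives XᵀWX·[a, b]ᵀ = XᵀWv.
Δ = 309·10 − 19² = 2729.
a = (867·10 − 19·27)/2729 = 8157/2729; b = (309·27 − 19·867)/2729 = -8130/2729.

b = -2.979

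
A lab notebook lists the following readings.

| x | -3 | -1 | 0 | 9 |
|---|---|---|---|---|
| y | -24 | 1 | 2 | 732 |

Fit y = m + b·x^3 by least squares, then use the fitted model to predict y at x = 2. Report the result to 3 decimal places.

The normal equations are: 4·m + 701·b = 711;  701·m + 532171·b = 534275.
det = 4·532171 − 701² = 1637283.
m = (711·532171 − 701·534275)/1637283 = 3846806/1637283; b = (4·534275 − 701·711)/1637283 = 1638689/1637283.
At x = 2: ŷ = (3846806/1637283)·(1) + (1638689/1637283)·(8) = 5652106/545761.

ŷ = 10.356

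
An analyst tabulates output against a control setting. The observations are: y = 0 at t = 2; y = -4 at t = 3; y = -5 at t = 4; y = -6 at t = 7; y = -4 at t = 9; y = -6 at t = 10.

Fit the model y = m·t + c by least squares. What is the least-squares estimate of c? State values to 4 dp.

From the data, Σt·t = 259, Σt = 35, Σ1 = 6.
Moment sums: Σt·y = -170, Σy = -25.
So XᵀX·[m, c]ᵀ = Xᵀy: [[259, 35]; [35, 6]]·[m, c]ᵀ = [-170, -25]ᵀ.
Δ = 259·6 − 35² = 329.
m = ((-170)·6 − 35·(-25))/329 = -145/329; c = (259·(-25) − 35·(-170))/329 = -75/47.

c = -1.5957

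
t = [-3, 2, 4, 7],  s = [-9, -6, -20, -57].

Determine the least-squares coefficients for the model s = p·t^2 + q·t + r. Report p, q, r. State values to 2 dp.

The normal equations are: 2754·p + 388·q + 78·r = -3218;  388·p + 78·q + 10·r = -464;  78·p + 10·q + 4·r = -92.
Solving the 3×3 system (Gaussian elimination) gives p = -3031/2810, q = -1369/2810, r = -2103/2810.

p = -1.08, q = -0.49, r = -0.75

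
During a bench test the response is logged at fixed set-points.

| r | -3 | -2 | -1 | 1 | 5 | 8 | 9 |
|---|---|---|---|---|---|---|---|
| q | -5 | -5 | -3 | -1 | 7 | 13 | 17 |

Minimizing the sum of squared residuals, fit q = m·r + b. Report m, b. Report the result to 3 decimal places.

Normal-equation sums: Σr·r = 185, Σr = 17, Σ1 = 7.
Right-hand side: Σr·q = 319, Σq = 23.
So AᵀA·[m, b]ᵀ = Aᵀq: [[185, 17]; [17, 7]]·[m, b]ᵀ = [319, 23]ᵀ.
Eliminating b: 7·(row 1) − 17·(row 2) gives 1006·m = 7·319 − 17·23 = 1842, so m = 921/503.
Then b = (23 − 17·(921/503))/7 = -584/503.

m = 1.831, b = -1.161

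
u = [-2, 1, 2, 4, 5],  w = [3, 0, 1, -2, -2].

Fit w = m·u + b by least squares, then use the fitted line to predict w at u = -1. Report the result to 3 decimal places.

Forming AᵀA = [[50, 10]; [10, 5]] and Aᵀw = [-22, 0]ᵀ gives AᵀA·[m, b]ᵀ = Aᵀw.
Δ = 50·5 − 10² = 150.
m = ((-22)·5 − 10·0)/150 = -11/15; b = (50·0 − 10·(-22))/150 = 22/15.
At u = -1: ŵ = (-11/15)·(-1) + (22/15)·(1) = 11/5.

ŵ = 2.200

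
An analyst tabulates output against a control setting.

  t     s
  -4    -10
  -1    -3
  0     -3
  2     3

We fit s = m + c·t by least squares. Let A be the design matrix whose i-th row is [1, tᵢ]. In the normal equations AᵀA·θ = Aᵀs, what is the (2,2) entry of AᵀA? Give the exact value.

21

Row 2 ↔ basis t, column 2 ↔ basis t, so (AᵀA)_{2,2} = Σᵢ (t)·(t) = (-4)·(-4) + (-1)·(-1) + (0)·(0) + (2)·(2) = 21.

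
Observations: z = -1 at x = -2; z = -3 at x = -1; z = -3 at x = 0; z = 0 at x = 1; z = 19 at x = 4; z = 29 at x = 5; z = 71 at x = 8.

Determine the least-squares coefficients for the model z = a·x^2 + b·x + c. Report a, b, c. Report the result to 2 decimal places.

Normal-equation sums: Σx^2·x^2 = 4995, Σx^2·x = 693, Σx^2 = 111, Σx·x = 111, Σx = 15, Σ1 = 7.
Moment sums: Σx^2·z = 5566, Σx·z = 794, Σz = 112.
So AᵀA·[a, b, c]ᵀ = Aᵀz: [[4995, 693, 111]; [693, 111, 15]; [111, 15, 7]]·[a, b, c]ᵀ = [5566, 794, 112]ᵀ.
Solving the 3×3 system (Gaussian elimination) gives a = 27253/27963, b = 13051/9321, c = -22882/9321.

a = 0.97, b = 1.40, c = -2.45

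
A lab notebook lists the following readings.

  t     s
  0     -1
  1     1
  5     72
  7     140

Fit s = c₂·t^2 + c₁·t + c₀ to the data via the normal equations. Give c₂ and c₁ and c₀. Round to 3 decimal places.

Sums needed: Σt^2·t^2 = 3027, Σt^2·t = 469, Σt^2 = 75, Σt·t = 75, Σt = 13, Σ1 = 4.
Moment sums: Σt^2·s = 8661, Σt·s = 1341, Σs = 212.
So MᵀM·[c₂, c₁, c₀]ᵀ = Mᵀs: [[3027, 469, 75]; [469, 75, 13]; [75, 13, 4]]·[c₂, c₁, c₀]ᵀ = [8661, 1341, 212]ᵀ.
Inverting the 3×3 Gram matrix, [c₂, c₁, c₀]ᵀ = [13207/4684, 2415/4684, -1807/1171]ᵀ.

c₂ = 2.820, c₁ = 0.516, c₀ = -1.543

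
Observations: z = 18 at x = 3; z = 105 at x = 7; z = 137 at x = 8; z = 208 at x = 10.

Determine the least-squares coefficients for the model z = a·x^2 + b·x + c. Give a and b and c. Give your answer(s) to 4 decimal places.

a = 1.7540, b = 4.3722, c = -10.9542

From the data, Σx^2·x^2 = 16578, Σx^2·x = 1882, Σx^2 = 222, Σx·x = 222, Σx = 28, Σ1 = 4.
For Aᵀz: Σx^2·z = 34875, Σx·z = 3965, Σz = 468.
So AᵀA·[a, b, c]ᵀ = Aᵀz: [[16578, 1882, 222]; [1882, 222, 28]; [222, 28, 4]]·[a, b, c]ᵀ = [34875, 3965, 468]ᵀ.
Row-reducing yields a = 2717/1549, b = 13545/3098, c = -16968/1549.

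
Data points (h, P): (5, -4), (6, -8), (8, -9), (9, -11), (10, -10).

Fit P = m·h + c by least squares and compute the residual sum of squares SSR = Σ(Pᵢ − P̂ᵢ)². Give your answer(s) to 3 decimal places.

Entries of AᵀA: Σh·h = 306, Σh = 38, Σ1 = 5.
For AᵀP: Σh·P = -339, ΣP = -42.
AᵀA·[m, c]ᵀ = AᵀP becomes [[306, 38]; [38, 5]]·[m, c]ᵀ = [-339, -42]ᵀ.
det = 306·5 − 38² = 86.
m = ((-339)·5 − 38·(-42))/86 = -99/86; c = (306·(-42) − 38·(-339))/86 = 15/43.
Residuals: 121/86, -62/43, -6/43, -85/86, 50/43; SSR = 551/86.

SSR = 6.407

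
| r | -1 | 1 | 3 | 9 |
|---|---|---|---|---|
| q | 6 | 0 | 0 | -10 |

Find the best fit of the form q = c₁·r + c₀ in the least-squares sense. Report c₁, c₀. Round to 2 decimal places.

Compute the Gram sums: Σr·r = 92, Σr = 12, Σ1 = 4.
And Σr·q = -96, Σq = -4.
Eliminating c₀: 4·(row 1) − 12·(row 2) gives 224·c₁ = 4·(-96) − 12·(-4) = -336, so c₁ = -3/2.
Then c₀ = ((-4) − 12·(-3/2))/4 = 7/2.

c₁ = -1.50, c₀ = 3.50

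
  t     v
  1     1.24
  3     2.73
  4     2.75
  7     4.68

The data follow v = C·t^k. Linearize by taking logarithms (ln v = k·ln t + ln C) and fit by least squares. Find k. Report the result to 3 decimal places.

Linearized form: ln v = k·ln t + ln C. From the 4 transformed points,
Sums: Σln t = 4.4308, Σ(ln t)² = 6.9153, Σln v = 3.7743, Σln t·ln v = 5.5088.
Normal system: [[6.9153, 4.4308]; [4.4308, 4]]·[k, ln C]ᵀ = [5.5088, 3.7743]ᵀ.
Δ = 6.9153·4 − (4.4308)² = 8.0292; k = (5.5088·4 − 4.4308·3.7743)/8.0292 = 0.66159, ln C = (6.9153·3.7743 − 4.4308·5.5088)/8.0292 = 0.21073.

k = 0.662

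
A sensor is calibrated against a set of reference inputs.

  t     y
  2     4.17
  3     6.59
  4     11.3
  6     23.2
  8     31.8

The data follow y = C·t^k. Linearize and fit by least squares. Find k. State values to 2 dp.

Taking logs, ln y = k·ln t + ln C, so regress ln y on ln t.
Σln t = 7.0493, Σ(ln t)² = 11.1437, Σln y = 12.3419, Σln t·ln y = 19.2501.
Equations: 11.1437·k + 7.0493·ln C = 19.2501;  7.0493·k + 5·ln C = 12.3419.
Slope k = (n·Σln t·ln y − Σln t·Σln y)/(n·Σ(ln t)² − (Σln t)²) = (5·19.2501 − 7.0493·12.3419)/6.0265 = 1.53476; ln C = (Σln y − k·Σln t)/n = 0.30460.

k = 1.53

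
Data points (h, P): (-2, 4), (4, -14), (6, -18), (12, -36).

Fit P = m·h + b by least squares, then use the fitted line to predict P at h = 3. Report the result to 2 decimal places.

P̂ = -10.32

From the data, Σh·h = 200, Σh = 20, Σ1 = 4.
For AᵀP: Σh·P = -604, ΣP = -64.
AᵀA·[m, b]ᵀ = AᵀP becomes [[200, 20]; [20, 4]]·[m, b]ᵀ = [-604, -64]ᵀ.
Determinant 200·4 − 20² = 400.
m = ((-604)·4 − 20·(-64))/400 = -71/25; b = (200·(-64) − 20·(-604))/400 = -9/5.
At h = 3: P̂ = (-71/25)·(3) + (-9/5)·(1) = -258/25.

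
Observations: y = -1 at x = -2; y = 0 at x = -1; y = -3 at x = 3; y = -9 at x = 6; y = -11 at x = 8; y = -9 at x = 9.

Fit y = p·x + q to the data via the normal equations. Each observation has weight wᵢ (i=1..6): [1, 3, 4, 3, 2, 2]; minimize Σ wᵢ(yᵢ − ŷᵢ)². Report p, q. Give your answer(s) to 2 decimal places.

p = -1.05, q = -1.20

Sums needed: Σwᵢ·x·x = 441, Σwᵢ·x = 59, Σwᵢ·1 = 15.
Right-hand side: Σwᵢ·x·y = -534, Σwᵢ·y = -80.
Eliminating q: 15·(row 1) − 59·(row 2) gives 3134·p = 15·(-534) − 59·(-80) = -3290, so p = -1645/1567.
Then q = ((-80) − 59·(-1645/1567))/15 = -1887/1567.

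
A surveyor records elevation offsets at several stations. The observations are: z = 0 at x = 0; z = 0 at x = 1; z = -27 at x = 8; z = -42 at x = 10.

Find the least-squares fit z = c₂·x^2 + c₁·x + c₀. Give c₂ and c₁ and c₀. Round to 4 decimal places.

c₂ = -0.4226, c₁ = -0.0006, c₀ = 0.1864

Entries of AᵀA: Σx^2·x^2 = 14097, Σx^2·x = 1513, Σx^2 = 165, Σx·x = 165, Σx = 19, Σ1 = 4.
Moment sums: Σx^2·z = -5928, Σx·z = -636, Σz = -69.
AᵀA·[c₂, c₁, c₀]ᵀ = Aᵀz becomes [[14097, 1513, 165]; [1513, 165, 19]; [165, 19, 4]]·[c₂, c₁, c₀]ᵀ = [-5928, -636, -69]ᵀ.
Solving the 3×3 system (Gaussian elimination) gives c₂ = -11139/26356, c₁ = -15/26356, c₀ = 2457/13178.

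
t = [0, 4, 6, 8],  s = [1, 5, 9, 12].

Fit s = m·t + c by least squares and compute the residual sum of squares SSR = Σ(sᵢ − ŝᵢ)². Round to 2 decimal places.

SSR = 1.54

Compute the Gram sums: Σt·t = 116, Σt = 18, Σ1 = 4.
For Xᵀs: Σt·s = 170, Σs = 27.
XᵀX·[m, c]ᵀ = Xᵀs becomes [[116, 18]; [18, 4]]·[m, c]ᵀ = [170, 27]ᵀ.
Determinant 116·4 − 18² = 140.
m = (170·4 − 18·27)/140 = 97/70; c = (116·27 − 18·170)/140 = 18/35.
Residuals: 17/35, -37/35, 6/35, 2/5; SSR = 54/35.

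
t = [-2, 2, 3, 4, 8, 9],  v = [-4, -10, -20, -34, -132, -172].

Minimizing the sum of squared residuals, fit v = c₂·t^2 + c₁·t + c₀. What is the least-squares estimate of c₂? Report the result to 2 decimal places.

c₂ = -2.00

The normal equations are: 11026·c₂ + 1332·c₁ + 178·c₀ = -23160;  1332·c₂ + 178·c₁ + 24·c₀ = -2812;  178·c₂ + 24·c₁ + 6·c₀ = -372.
Solving the 3×3 system (Gaussian elimination) gives c₂ = -64983/32519, c₁ = -1088/1049, c₀ = 46563/32519.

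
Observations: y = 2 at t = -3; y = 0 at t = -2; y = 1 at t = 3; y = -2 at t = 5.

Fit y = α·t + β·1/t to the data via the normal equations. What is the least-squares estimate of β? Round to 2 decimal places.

β = 2.17

The normal equations are: 47·α + 4·β = -13;  4·α + (461/900)·β = -11/15.
(Σt·t = 47, Σt·1/t = 4, Σ1/t·1/t = 461/900, Σt·y = -13, Σ1/t·y = -11/15.)
Determinant 47·(461/900) − 4² = 7267/900.
α = ((-13)·(461/900) − 4·(-11/15))/(7267/900) = -3353/7267; β = (47·(-11/15) − 4·(-13))/(7267/900) = 15780/7267.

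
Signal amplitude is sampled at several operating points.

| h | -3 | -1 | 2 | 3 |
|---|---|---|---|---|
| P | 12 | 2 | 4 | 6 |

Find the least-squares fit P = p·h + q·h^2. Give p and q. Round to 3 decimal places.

With design matrix A, AᵀA = [[23, 7]; [7, 179]] and AᵀP = [-12, 180]ᵀ.
Δ = 23·179 − 7² = 4068.
p = ((-12)·179 − 7·180)/4068 = -284/339; q = (23·180 − 7·(-12))/4068 = 352/339.

p = -0.838, q = 1.038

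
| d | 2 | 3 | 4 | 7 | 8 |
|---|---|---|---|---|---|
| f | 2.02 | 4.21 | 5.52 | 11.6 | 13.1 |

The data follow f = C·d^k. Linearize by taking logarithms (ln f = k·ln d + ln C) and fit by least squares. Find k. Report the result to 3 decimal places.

Taking logs, ln f = k·ln d + ln C, so regress ln f on ln d.
Over the data: Σln d = 7.2034, Σ(ln d)² = 11.7199, Σln f = 8.8726, Σln d·ln f = 14.5539.
Normal system: [[11.7199, 7.2034]; [7.2034, 5]]·[k, ln C]ᵀ = [14.5539, 8.8726]ᵀ.
Δ = 11.7199·5 − (7.2034)² = 6.7102; k = (14.5539·5 − 7.2034·8.8726)/6.7102 = 1.31992, ln C = (11.7199·8.8726 − 7.2034·14.5539)/6.7102 = -0.12707.

k = 1.320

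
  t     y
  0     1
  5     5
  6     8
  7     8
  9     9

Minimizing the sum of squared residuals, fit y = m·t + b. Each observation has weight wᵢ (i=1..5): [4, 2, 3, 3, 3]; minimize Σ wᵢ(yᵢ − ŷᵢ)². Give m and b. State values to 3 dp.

Sums needed: Σwᵢ·t·t = 548, Σwᵢ·t = 76, Σwᵢ·1 = 15.
And Σwᵢ·t·y = 605, Σwᵢ·y = 89.
Eliminating b: 15·(row 1) − 76·(row 2) gives 2444·m = 15·605 − 76·89 = 2311, so m = 2311/2444.
Then b = (89 − 76·(2311/2444))/15 = 698/611.

m = 0.946, b = 1.142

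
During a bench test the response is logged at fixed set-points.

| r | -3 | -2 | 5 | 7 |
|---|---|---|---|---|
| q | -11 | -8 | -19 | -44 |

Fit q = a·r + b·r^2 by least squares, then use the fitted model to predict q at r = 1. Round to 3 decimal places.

Forming AᵀA = [[87, 433]; [433, 3123]] and Aᵀq = [-354, -2762]ᵀ gives AᵀA·[a, b]ᵀ = Aᵀq.
Eliminating b: 3123·(row 1) − 433·(row 2) gives 84212·a = 3123·(-354) − 433·(-2762) = 90404, so a = 22601/21053.
Then b = ((-2762) − 433·(22601/21053))/3123 = -21753/21053.
At r = 1: q̂ = (22601/21053)·(1) + (-21753/21053)·(1) = 848/21053.

q̂ = 0.040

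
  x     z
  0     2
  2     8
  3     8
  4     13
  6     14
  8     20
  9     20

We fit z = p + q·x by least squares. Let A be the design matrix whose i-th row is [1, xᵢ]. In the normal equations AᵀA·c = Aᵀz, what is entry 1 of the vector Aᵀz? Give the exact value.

Entry 1 ↔ basis 1, so (Aᵀz)_{1} = Σᵢ zᵢ = (1)·(2) + (1)·(8) + (1)·(8) + (1)·(13) + (1)·(14) + (1)·(20) + (1)·(20) = 85.

85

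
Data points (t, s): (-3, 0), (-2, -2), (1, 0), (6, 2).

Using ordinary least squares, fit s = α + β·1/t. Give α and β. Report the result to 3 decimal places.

AᵀA·[α, β]ᵀ = Aᵀs reads: 4·α + (1/3)·β = 0;  (1/3)·α + (25/18)·β = 4/3.
(Σ1 = 4, Σ1/t = 1/3, Σ1/t·1/t = 25/18, Σs = 0, Σ1/t·s = 4/3.)
det = 4·(25/18) − (1/3)² = 49/9.
α = (0·(25/18) − (1/3)·(4/3))/(49/9) = -4/49; β = (4·(4/3) − (1/3)·0)/(49/9) = 48/49.

α = -0.082, β = 0.980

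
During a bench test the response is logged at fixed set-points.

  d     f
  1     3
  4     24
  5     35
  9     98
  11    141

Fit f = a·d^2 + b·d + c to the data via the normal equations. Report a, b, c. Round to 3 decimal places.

a = 0.968, b = 2.194, c = -0.186

Entries of MᵀM: Σd^2·d^2 = 22084, Σd^2·d = 2250, Σd^2 = 244, Σd·d = 244, Σd = 30, Σ1 = 5.
Moment sums: Σd^2·f = 26261, Σd·f = 2707, Σf = 301.
Solving the 3×3 system (Gaussian elimination) gives a = 81087/83798, b = 183869/83798, c = -710/3809.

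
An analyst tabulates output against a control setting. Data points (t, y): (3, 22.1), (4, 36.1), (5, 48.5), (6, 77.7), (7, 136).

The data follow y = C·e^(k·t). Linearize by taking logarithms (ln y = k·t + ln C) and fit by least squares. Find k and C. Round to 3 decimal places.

k = 0.440, C = 5.844

Let Y = ln y. Fitting Y = k·t + ln C by least squares:
Sums: Σt = 25.0000, Σ(t)² = 135.0000, Σln y = 19.8289, Σt·ln y = 103.5454.
Normal system: [[135.0000, 25.0000]; [25.0000, 5]]·[k, ln C]ᵀ = [103.5454, 19.8289]ᵀ.
Slope k = (n·Σt·ln y − Σt·Σln y)/(n·Σ(t)² − (Σt)²) = (5·103.5454 − 25.0000·19.8289)/50.0000 = 0.44007; ln C = (Σln y − k·Σt)/n = 1.76543, so C = exp(1.76543) = 5.84409.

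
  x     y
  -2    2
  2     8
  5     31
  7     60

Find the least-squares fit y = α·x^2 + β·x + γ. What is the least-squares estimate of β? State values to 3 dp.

β = 1.217

With design matrix A, AᵀA = [[3058, 468, 82]; [468, 82, 12]; [82, 12, 4]] and Aᵀy = [3755, 587, 101]ᵀ.
Solving the 3×3 system (Gaussian elimination) gives α = 4813/4686, β = 1901/1562, γ = 1273/2343.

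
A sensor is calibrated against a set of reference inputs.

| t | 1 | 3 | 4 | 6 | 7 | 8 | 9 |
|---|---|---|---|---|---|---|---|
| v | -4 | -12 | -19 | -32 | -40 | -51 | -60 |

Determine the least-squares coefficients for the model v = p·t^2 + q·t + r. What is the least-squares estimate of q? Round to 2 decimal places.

Forming MᵀM = [[14692, 1892, 256]; [1892, 256, 38]; [256, 38, 7]] and Mᵀv = [-11652, -1536, -218]ᵀ gives MᵀM·[p, q, r]ᵀ = Mᵀv.
Inverting the 3×3 Gram matrix, [p, q, r]ᵀ = [-425/924, -753/308, -485/462]ᵀ.

q = -2.44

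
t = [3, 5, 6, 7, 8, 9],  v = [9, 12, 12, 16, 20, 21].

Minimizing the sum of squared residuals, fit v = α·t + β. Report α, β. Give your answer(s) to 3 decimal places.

Setting ∂/∂α … = 0 gives: 264·α + 38·β = 620;  38·α + 6·β = 90.
(Σt·t = 264, Σt = 38, Σ1 = 6, Σt·v = 620, Σv = 90.)
Eliminating β: 6·(row 1) − 38·(row 2) gives 140·α = 6·620 − 38·90 = 300, so α = 15/7.
Then β = (90 − 38·(15/7))/6 = 10/7.

α = 2.143, β = 1.429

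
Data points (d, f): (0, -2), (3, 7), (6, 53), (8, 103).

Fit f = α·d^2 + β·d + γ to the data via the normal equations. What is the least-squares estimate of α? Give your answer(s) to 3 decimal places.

α = 2.010

Entries of AᵀA: Σd^2·d^2 = 5473, Σd^2·d = 755, Σd^2 = 109, Σd·d = 109, Σd = 17, Σ1 = 4.
And Σd^2·f = 8563, Σd·f = 1163, Σf = 161.
AᵀA·[α, β, γ]ᵀ = Aᵀf becomes [[5473, 755, 109]; [755, 109, 17]; [109, 17, 4]]·[α, β, γ]ᵀ = [8563, 1163, 161]ᵀ.
Row-reducing yields α = 1021/508, β = -4463/1524, γ = -1579/762.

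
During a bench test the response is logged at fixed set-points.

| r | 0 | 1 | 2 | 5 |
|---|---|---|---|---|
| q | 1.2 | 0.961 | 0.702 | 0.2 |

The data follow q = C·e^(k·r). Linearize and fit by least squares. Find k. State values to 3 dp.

k = -0.368

Linearized form: ln q = k·r + ln C. From the 4 transformed points,
Σr = 8.0000, Σ(r)² = 30.0000, Σln q = -1.8207, Σr·ln q = -8.7946.
Normal system: [[30.0000, 8.0000]; [8.0000, 4]]·[k, ln C]ᵀ = [-8.7946, -1.8207]ᵀ.
Δ = 30.0000·4 − (8.0000)² = 56.0000; k = (-8.7946·4 − 8.0000·-1.8207)/56.0000 = -0.36808, ln C = (30.0000·-1.8207 − 8.0000·-8.7946)/56.0000 = 0.28099.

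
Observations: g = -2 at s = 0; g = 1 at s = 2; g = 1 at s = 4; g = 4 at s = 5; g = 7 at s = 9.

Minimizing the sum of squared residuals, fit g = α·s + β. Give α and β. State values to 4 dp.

Sums needed: Σs·s = 126, Σs = 20, Σ1 = 5.
Moment sums: Σs·g = 89, Σg = 11.
So MᵀM·[α, β]ᵀ = Mᵀg: [[126, 20]; [20, 5]]·[α, β]ᵀ = [89, 11]ᵀ.
det = 126·5 − 20² = 230.
α = (89·5 − 20·11)/230 = 45/46; β = (126·11 − 20·89)/230 = -197/115.

α = 0.9783, β = -1.7130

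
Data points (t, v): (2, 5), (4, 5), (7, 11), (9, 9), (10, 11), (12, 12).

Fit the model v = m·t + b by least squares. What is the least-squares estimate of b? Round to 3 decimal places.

b = 3.350

Forming AᵀA = [[394, 44]; [44, 6]] and Aᵀv = [442, 53]ᵀ gives AᵀA·[m, b]ᵀ = Aᵀv.
Determinant 394·6 − 44² = 428.
m = (442·6 − 44·53)/428 = 80/107; b = (394·53 − 44·442)/428 = 717/214.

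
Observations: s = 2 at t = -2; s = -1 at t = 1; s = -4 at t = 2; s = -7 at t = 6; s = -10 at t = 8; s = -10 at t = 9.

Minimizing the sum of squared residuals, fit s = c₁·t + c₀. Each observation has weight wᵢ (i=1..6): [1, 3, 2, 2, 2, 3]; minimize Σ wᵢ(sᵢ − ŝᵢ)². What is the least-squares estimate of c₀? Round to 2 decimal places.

With design matrix A, AᵀWA = [[458, 60]; [60, 13]] and AᵀWs = [-537, -73]ᵀ.
det = 458·13 − 60² = 2354.
c₁ = ((-537)·13 − 60·(-73))/2354 = -2601/2354; c₀ = (458·(-73) − 60·(-537))/2354 = -607/1177.

c₀ = -0.52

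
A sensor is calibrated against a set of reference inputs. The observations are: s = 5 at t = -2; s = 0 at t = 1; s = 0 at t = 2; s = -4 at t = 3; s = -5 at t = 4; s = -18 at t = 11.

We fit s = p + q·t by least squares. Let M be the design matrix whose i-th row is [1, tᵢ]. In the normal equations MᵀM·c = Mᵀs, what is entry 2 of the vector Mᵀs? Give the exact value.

Entry 2 ↔ basis t, so (Mᵀs)_{2} = Σᵢ (t)·sᵢ = (-2)·(5) + (1)·(0) + (2)·(0) + (3)·(-4) + (4)·(-5) + (11)·(-18) = -240.

-240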